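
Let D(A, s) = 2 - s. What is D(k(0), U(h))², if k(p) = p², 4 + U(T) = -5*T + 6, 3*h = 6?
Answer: 100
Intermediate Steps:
h = 2 (h = (⅓)*6 = 2)
U(T) = 2 - 5*T (U(T) = -4 + (-5*T + 6) = -4 + (6 - 5*T) = 2 - 5*T)
D(k(0), U(h))² = (2 - (2 - 5*2))² = (2 - (2 - 10))² = (2 - 1*(-8))² = (2 + 8)² = 10² = 100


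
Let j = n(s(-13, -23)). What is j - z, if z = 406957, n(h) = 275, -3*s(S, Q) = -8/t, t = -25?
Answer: -406682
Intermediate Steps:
s(S, Q) = -8/75 (s(S, Q) = -(-8)/(3*(-25)) = -(-8)*(-1)/(3*25) = -⅓*8/25 = -8/75)
j = 275
j - z = 275 - 1*406957 = 275 - 406957 = -406682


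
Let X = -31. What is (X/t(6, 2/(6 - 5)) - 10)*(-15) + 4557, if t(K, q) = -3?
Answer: 4552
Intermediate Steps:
(X/t(6, 2/(6 - 5)) - 10)*(-15) + 4557 = (-31/(-3) - 10)*(-15) + 4557 = (-31*(-⅓) - 10)*(-15) + 4557 = (31/3 - 10)*(-15) + 4557 = (⅓)*(-15) + 4557 = -5 + 4557 = 4552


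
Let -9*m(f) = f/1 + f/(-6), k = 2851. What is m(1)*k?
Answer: -14255/54 ≈ -263.98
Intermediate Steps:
m(f) = -5*f/54 (m(f) = -(f/1 + f/(-6))/9 = -(f*1 + f*(-1/6))/9 = -(f - f/6)/9 = -5*f/54)
m(1)*k = -5/54*1*2851 = -5/54*2851 = -14255/54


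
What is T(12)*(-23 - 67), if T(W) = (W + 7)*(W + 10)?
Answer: -37620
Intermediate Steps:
T(W) = (7 + W)*(10 + W)
T(12)*(-23 - 67) = (70 + 12² + 17*12)*(-23 - 67) = (70 + 144 + 204)*(-90) = 418*(-90) = -37620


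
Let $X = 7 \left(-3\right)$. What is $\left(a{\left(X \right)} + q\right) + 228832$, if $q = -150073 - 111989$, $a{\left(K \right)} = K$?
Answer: $-33251$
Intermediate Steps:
$X = -21$
$q = -262062$
$\left(a{\left(X \right)} + q\right) + 228832 = \left(-21 - 262062\right) + 228832 = -262083 + 228832 = -33251$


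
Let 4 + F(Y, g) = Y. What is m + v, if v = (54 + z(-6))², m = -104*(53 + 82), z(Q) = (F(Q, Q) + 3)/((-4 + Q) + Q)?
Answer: -2835599/256 ≈ -11077.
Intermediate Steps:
F(Y, g) = -4 + Y
z(Q) = (-1 + Q)/(-4 + 2*Q) (z(Q) = ((-4 + Q) + 3)/((-4 + Q) + Q) = (-1 + Q)/(-4 + 2*Q))
m = -14040 (m = -104*135 = -14040)
v = 758641/256 (v = (54 + (-1 - 6)/(2*(-2 - 6)))² = (54 + (½)*(-7)/(-8))² = (54 + (½)*(-⅛)*(-7))² = (54 + 7/16)² = (871/16)² = 758641/256 ≈ 2963.4)
m + v = -14040 + 758641/256 = -2835599/256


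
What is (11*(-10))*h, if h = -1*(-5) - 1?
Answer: -440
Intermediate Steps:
h = 4 (h = 5 - 1 = 4)
(11*(-10))*h = (11*(-10))*4 = -110*4 = -440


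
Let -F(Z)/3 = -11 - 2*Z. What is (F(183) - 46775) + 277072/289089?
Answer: -13194901244/289089 ≈ -45643.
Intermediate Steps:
F(Z) = 33 + 6*Z (F(Z) = -3*(-11 - 2*Z) = 33 + 6*Z)
(F(183) - 46775) + 277072/289089 = ((33 + 6*183) - 46775) + 277072/289089 = ((33 + 1098) - 46775) + 277072*(1/289089) = (1131 - 46775) + 277072/289089 = -45644 + 277072/289089 = -13194901244/289089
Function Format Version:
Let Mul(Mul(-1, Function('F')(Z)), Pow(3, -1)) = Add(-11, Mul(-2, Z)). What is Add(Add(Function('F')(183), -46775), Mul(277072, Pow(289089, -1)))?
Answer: Rational(-13194901244, 289089) ≈ -45643.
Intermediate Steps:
Function('F')(Z) = Add(33, Mul(6, Z)) (Function('F')(Z) = Mul(-3, Add(-11, Mul(-2, Z))) = Add(33, Mul(6, Z)))
Add(Add(Function('F')(183), -46775), Mul(277072, Pow(289089, -1))) = Add(Add(Add(33, Mul(6, 183)), -46775), Mul(277072, Pow(289089, -1))) = Add(Add(Add(33, 1098), -46775), Mul(277072, Rational(1, 289089))) = Add(Add(1131, -46775), Rational(277072, 289089)) = Add(-45644, Rational(277072, 289089)) = Rational(-13194901244, 289089)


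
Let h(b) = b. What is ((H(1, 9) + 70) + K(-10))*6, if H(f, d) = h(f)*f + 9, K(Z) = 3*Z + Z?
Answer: 240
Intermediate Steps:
K(Z) = 4*Z
H(f, d) = 9 + f² (H(f, d) = f*f + 9 = f² + 9 = 9 + f²)
((H(1, 9) + 70) + K(-10))*6 = (((9 + 1²) + 70) + 4*(-10))*6 = (((9 + 1) + 70) - 40)*6 = ((10 + 70) - 40)*6 = (80 - 40)*6 = 40*6 = 240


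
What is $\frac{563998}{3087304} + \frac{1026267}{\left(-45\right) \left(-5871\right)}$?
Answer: $\frac{552900610963}{135941713380} \approx 4.0672$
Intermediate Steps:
$\frac{563998}{3087304} + \frac{1026267}{\left(-45\right) \left(-5871\right)} = 563998 \cdot \frac{1}{3087304} + \frac{1026267}{264195} = \frac{281999}{1543652} + 1026267 \cdot \frac{1}{264195} = \frac{281999}{1543652} + \frac{342089}{88065} = \frac{552900610963}{135941713380}$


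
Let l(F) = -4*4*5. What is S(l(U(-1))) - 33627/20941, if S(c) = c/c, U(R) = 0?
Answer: -12686/20941 ≈ -0.60580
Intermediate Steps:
l(F) = -80 (l(F) = -16*5 = -80)
S(c) = 1
S(l(U(-1))) - 33627/20941 = 1 - 33627/20941 = -12686/20941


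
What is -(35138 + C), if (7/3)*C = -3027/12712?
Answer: -3126710711/88984 ≈ -35138.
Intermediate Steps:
C = -9081/88984 (C = 3*(-3027/12712)/7 = 3*(-3027*1/12712)/7 = (3/7)*(-3027/12712) = -9081/88984 ≈ -0.10205)
-(35138 + C) = -(35138 - 9081/88984) = -1*3126710711/88984 = -3126710711/88984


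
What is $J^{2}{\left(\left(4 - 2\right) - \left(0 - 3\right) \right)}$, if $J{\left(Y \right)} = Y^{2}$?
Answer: $625$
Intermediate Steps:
$J^{2}{\left(\left(4 - 2\right) - \left(0 - 3\right) \right)} = \left(\left(\left(4 - 2\right) - \left(0 - 3\right)\right)^{2}\right)^{2} = \left(\left(\left(4 - 2\right) - -3\right)^{2}\right)^{2} = \left(\left(2 + 3\right)^{2}\right)^{2} = \left(5^{2}\right)^{2} = 25^{2} = 625$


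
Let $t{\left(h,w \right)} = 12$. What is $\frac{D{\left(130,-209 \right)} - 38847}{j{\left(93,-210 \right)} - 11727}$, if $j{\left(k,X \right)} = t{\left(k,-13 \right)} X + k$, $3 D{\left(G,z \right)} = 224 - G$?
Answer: $\frac{116447}{42462} \approx 2.7424$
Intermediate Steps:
$D{\left(G,z \right)} = \frac{224}{3} - \frac{G}{3}$ ($D{\left(G,z \right)} = \frac{224 - G}{3} = \frac{224}{3} - \frac{G}{3}$)
$j{\left(k,X \right)} = k + 12 X$ ($j{\left(k,X \right)} = 12 X + k = k + 12 X$)
$\frac{D{\left(130,-209 \right)} - 38847}{j{\left(93,-210 \right)} - 11727} = \frac{\left(\frac{224}{3} - \frac{130}{3}\right) - 38847}{\left(93 + 12 \left(-210\right)\right) - 11727} = \frac{\left(\frac{224}{3} - \frac{130}{3}\right) - 38847}{\left(93 - 2520\right) - 11727} = \frac{\frac{94}{3} - 38847}{-2427 - 11727} = - \frac{116447}{3 \left(-14154\right)} = \left(- \frac{116447}{3}\right) \left(- \frac{1}{14154}\right) = \frac{116447}{42462}$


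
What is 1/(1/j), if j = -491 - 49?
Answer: -540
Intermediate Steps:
j = -540
1/(1/j) = 1/(1/(-540)) = 1/(-1/540) = -540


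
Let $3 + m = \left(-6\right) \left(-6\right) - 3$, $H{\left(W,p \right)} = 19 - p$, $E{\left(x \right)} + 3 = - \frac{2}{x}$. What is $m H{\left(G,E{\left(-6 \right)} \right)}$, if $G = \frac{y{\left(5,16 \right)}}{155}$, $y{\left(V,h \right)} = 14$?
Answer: $650$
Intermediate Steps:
$G = \frac{14}{155} \approx 0.090323$
$E{\left(x \right)} = -3 - \frac{2}{x}$
$m = 30$ ($m = -3 - -33 = -3 + \left(36 - 3\right) = -3 + 33 = 30$)
$m H{\left(G,E{\left(-6 \right)} \right)} = 30 \left(19 - \left(-3 - \frac{2}{-6}\right)\right) = 30 \left(19 - \left(-3 - - \frac{1}{3}\right)\right) = 30 \left(19 - \left(-3 + \frac{1}{3}\right)\right) = 30 \left(19 - - \frac{8}{3}\right) = 30 \left(19 + \frac{8}{3}\right) = 30 \cdot \frac{65}{3} = 650$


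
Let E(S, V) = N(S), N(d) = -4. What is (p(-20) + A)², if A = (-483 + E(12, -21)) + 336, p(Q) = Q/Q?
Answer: 22500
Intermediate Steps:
E(S, V) = -4
p(Q) = 1
A = -151 (A = (-483 - 4) + 336 = -487 + 336 = -151)
(p(-20) + A)² = (1 - 151)² = (-150)² = 22500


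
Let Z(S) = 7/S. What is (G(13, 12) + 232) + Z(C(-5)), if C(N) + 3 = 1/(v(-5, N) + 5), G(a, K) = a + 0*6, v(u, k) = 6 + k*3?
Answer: 3157/13 ≈ 242.85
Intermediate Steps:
v(u, k) = 6 + 3*k
G(a, K) = a (G(a, K) = a + 0 = a)
C(N) = -3 + 1/(11 + 3*N) (C(N) = -3 + 1/((6 + 3*N) + 5) = -3 + 1/(11 + 3*N))
(G(13, 12) + 232) + Z(C(-5)) = (13 + 232) + 7/(((-32 - 9*(-5))/(11 + 3*(-5)))) = 245 + 7/(((-32 + 45)/(11 - 15))) = 245 + 7/((13/(-4))) = 245 + 7/((-1/4*13)) = 245 + 7/(-13/4) = 245 + 7*(-4/13) = 245 - 28/13 = 3157/13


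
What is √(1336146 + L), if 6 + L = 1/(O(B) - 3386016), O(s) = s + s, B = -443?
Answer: √42457070485533578/178258 ≈ 1155.9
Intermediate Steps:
O(s) = 2*s
L = -20321413/3386902 (L = -6 + 1/(2*(-443) - 3386016) = -6 + 1/(-886 - 3386016) = -6 + 1/(-3386902) = -6 - 1/3386902 = -20321413/3386902 ≈ -6.0000)
√(1336146 + L) = √(1336146 - 20321413/3386902) = √(4525375238279/3386902) = √42457070485533578/178258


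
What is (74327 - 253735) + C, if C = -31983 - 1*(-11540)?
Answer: -199851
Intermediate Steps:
C = -20443 (C = -31983 + 11540 = -20443)
(74327 - 253735) + C = (74327 - 253735) - 20443 = -179408 - 20443 = -199851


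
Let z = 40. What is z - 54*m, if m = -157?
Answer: 8518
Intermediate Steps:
z - 54*m = 40 - 54*(-157) = 40 + 8478 = 8518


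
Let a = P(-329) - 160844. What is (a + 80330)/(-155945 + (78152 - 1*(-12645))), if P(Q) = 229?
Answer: 80285/65148 ≈ 1.2323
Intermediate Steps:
a = -160615 (a = 229 - 160844 = -160615)
(a + 80330)/(-155945 + (78152 - 1*(-12645))) = (-160615 + 80330)/(-155945 + (78152 - 1*(-12645))) = -80285/(-155945 + (78152 + 12645)) = -80285/(-155945 + 90797) = -80285/(-65148) = -80285*(-1/65148) = 80285/65148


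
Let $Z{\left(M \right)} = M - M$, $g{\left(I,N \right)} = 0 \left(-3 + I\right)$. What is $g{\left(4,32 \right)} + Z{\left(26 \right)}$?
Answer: $0$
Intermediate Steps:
$g{\left(I,N \right)} = 0$
$Z{\left(M \right)} = 0$
$g{\left(4,32 \right)} + Z{\left(26 \right)} = 0 + 0 = 0$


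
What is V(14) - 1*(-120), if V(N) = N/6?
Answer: 367/3 ≈ 122.33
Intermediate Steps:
V(N) = N/6 (V(N) = N*(⅙) = N/6)
V(14) - 1*(-120) = (⅙)*14 - 1*(-120) = 7/3 + 120 = 367/3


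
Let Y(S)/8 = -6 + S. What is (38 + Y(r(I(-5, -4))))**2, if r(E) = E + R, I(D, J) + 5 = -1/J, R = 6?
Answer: 0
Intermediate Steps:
I(D, J) = -5 - 1/J
r(E) = 6 + E (r(E) = E + 6 = 6 + E)
Y(S) = -48 + 8*S (Y(S) = 8*(-6 + S) = -48 + 8*S)
(38 + Y(r(I(-5, -4))))**2 = (38 + (-48 + 8*(6 + (-5 - 1/(-4)))))**2 = (38 + (-48 + 8*(6 + (-5 - 1*(-1/4)))))**2 = (38 + (-48 + 8*(6 + (-5 + 1/4))))**2 = (38 + (-48 + 8*(6 - 19/4)))**2 = (38 + (-48 + 8*(5/4)))**2 = (38 + (-48 + 10))**2 = (38 - 38)**2 = 0**2 = 0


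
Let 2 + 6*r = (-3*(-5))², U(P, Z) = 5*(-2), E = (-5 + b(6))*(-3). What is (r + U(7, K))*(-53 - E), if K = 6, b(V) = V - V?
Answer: -5542/3 ≈ -1847.3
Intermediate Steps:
b(V) = 0
E = 15 (E = (-5 + 0)*(-3) = -5*(-3) = 15)
U(P, Z) = -10
r = 223/6 (r = -⅓ + (-3*(-5))²/6 = -⅓ + (⅙)*15² = -⅓ + (⅙)*225 = -⅓ + 75/2 = 223/6 ≈ 37.167)
(r + U(7, K))*(-53 - E) = (223/6 - 10)*(-53 - 1*15) = 163*(-53 - 15)/6 = (163/6)*(-68) = -5542/3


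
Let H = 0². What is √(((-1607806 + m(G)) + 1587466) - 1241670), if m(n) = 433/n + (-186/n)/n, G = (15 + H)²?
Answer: I*√63889159011/225 ≈ 1123.4*I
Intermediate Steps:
H = 0
G = 225 (G = (15 + 0)² = 15² = 225)
m(n) = -186/n² + 433/n (m(n) = 433/n - 186/n² = -186/n² + 433/n)
√(((-1607806 + m(G)) + 1587466) - 1241670) = √(((-1607806 + (-186 + 433*225)/225²) + 1587466) - 1241670) = √(((-1607806 + (-186 + 97425)/50625) + 1587466) - 1241670) = √(((-1607806 + (1/50625)*97239) + 1587466) - 1241670) = √(((-1607806 + 32413/16875) + 1587466) - 1241670) = √((-27131693837/16875 + 1587466) - 1241670) = √(-343205087/16875 - 1241670) = √(-21296386337/16875) = I*√63889159011/225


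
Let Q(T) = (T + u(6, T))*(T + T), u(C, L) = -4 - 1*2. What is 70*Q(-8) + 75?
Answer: 15755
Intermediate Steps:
u(C, L) = -6 (u(C, L) = -4 - 2 = -6)
Q(T) = 2*T*(-6 + T) (Q(T) = (T - 6)*(T + T) = (-6 + T)*(2*T) = 2*T*(-6 + T))
70*Q(-8) + 75 = 70*(2*(-8)*(-6 - 8)) + 75 = 70*(2*(-8)*(-14)) + 75 = 70*224 + 75 = 15680 + 75 = 15755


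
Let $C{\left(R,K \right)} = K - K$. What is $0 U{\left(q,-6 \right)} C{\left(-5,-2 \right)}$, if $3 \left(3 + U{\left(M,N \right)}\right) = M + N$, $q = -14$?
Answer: $0$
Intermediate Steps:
$C{\left(R,K \right)} = 0$
$U{\left(M,N \right)} = -3 + \frac{M}{3} + \frac{N}{3}$ ($U{\left(M,N \right)} = -3 + \frac{M + N}{3} = -3 + \left(\frac{M}{3} + \frac{N}{3}\right) = -3 + \frac{M}{3} + \frac{N}{3}$)
$0 U{\left(q,-6 \right)} C{\left(-5,-2 \right)} = 0 \left(-3 + \frac{1}{3} \left(-14\right) + \frac{1}{3} \left(-6\right)\right) 0 = 0 \left(-3 - \frac{14}{3} - 2\right) 0 = 0 \left(- \frac{29}{3}\right) 0 = 0 \cdot 0 = 0$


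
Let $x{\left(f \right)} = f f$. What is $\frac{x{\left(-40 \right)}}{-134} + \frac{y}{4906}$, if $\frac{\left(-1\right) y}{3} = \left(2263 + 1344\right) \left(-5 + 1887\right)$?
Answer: $- \frac{684193987}{164351} \approx -4163.0$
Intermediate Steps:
$x{\left(f \right)} = f^{2}$
$y = -20365122$ ($y = - 3 \left(2263 + 1344\right) \left(-5 + 1887\right) = - 3 \cdot 3607 \cdot 1882 = \left(-3\right) 6788374 = -20365122$)
$\frac{x{\left(-40 \right)}}{-134} + \frac{y}{4906} = \frac{\left(-40\right)^{2}}{-134} - \frac{20365122}{4906} = 1600 \left(- \frac{1}{134}\right) - \frac{10182561}{2453} = - \frac{800}{67} - \frac{10182561}{2453} = - \frac{684193987}{164351}$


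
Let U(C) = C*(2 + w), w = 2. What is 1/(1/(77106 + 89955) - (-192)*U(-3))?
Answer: -167061/384908543 ≈ -0.00043403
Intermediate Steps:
U(C) = 4*C (U(C) = C*(2 + 2) = C*4 = 4*C)
1/(1/(77106 + 89955) - (-192)*U(-3)) = 1/(1/(77106 + 89955) - (-192)*4*(-3)) = 1/(1/167061 - (-192)*(-12)) = 1/(1/167061 - 16*144) = 1/(1/167061 - 2304) = 1/(-384908543/167061) = -167061/384908543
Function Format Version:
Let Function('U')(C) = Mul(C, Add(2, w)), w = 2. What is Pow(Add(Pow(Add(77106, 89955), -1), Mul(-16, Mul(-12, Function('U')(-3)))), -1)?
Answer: Rational(-167061, 384908543) ≈ -0.00043403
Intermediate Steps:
Function('U')(C) = Mul(4, C) (Function('U')(C) = Mul(C, Add(2, 2)) = Mul(C, 4) = Mul(4, C))
Pow(Add(Pow(Add(77106, 89955), -1), Mul(-16, Mul(-12, Function('U')(-3)))), -1) = Pow(Add(Pow(Add(77106, 89955), -1), Mul(-16, Mul(-12, Mul(4, -3)))), -1) = Pow(Add(Pow(167061, -1), Mul(-16, Mul(-12, -12))), -1) = Pow(Add(Rational(1, 167061), Mul(-16, 144)), -1) = Pow(Add(Rational(1, 167061), -2304), -1) = Pow(Rational(-384908543, 167061), -1) = Rational(-167061, 384908543)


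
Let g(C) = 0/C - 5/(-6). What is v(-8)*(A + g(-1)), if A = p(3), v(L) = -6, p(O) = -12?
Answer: 67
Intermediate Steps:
g(C) = ⅚ (g(C) = 0 - 5*(-⅙) = 0 + ⅚ = ⅚)
A = -12
v(-8)*(A + g(-1)) = -6*(-12 + ⅚) = -6*(-67/6) = 67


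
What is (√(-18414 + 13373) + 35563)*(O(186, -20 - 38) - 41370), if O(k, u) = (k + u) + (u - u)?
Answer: -1466689246 - 2928182*I ≈ -1.4667e+9 - 2.9282e+6*I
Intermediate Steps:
O(k, u) = k + u (O(k, u) = (k + u) + 0 = k + u)
(√(-18414 + 13373) + 35563)*(O(186, -20 - 38) - 41370) = (√(-18414 + 13373) + 35563)*((186 + (-20 - 38)) - 41370) = (√(-5041) + 35563)*((186 - 58) - 41370) = (71*I + 35563)*(128 - 41370) = (35563 + 71*I)*(-41242) = -1466689246 - 2928182*I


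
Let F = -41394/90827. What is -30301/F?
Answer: 2752148927/41394 ≈ 66487.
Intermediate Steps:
F = -41394/90827 (F = -41394*1/90827 = -41394/90827 ≈ -0.45575)
-30301/F = -30301/(-41394/90827) = -30301*(-90827/41394) = 2752148927/41394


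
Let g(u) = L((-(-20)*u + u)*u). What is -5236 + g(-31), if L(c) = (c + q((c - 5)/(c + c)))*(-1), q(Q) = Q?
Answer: -512950565/20181 ≈ -25418.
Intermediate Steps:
L(c) = -c - (-5 + c)/(2*c) (L(c) = (c + (c - 5)/(c + c))*(-1) = (c + (-5 + c)/((2*c)))*(-1) = (c + (-5 + c)*(1/(2*c)))*(-1) = (c + (-5 + c)/(2*c))*(-1) = -c - (-5 + c)/(2*c))
g(u) = -½ - 21*u² + 5/(42*u²) (g(u) = -½ - (-(-20)*u + u)*u + 5/(2*(((-(-20)*u + u)*u))) = -½ - (20*u + u)*u + 5/(2*(((20*u + u)*u))) = -½ - 21*u*u + 5/(2*(((21*u)*u))) = -½ - 21*u² + 5/(2*((21*u²))) = -½ - 21*u² + 5*(1/(21*u²))/2 = -½ - 21*u² + 5/(42*u²))
-5236 + g(-31) = -5236 + (-½ - 21*(-31)² + (5/42)/(-31)²) = -5236 + (-½ - 21*961 + (5/42)*(1/961)) = -5236 + (-½ - 20181 + 5/40362) = -5236 - 407282849/20181 = -512950565/20181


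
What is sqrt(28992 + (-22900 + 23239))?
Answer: 3*sqrt(3259) ≈ 171.26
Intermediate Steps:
sqrt(28992 + (-22900 + 23239)) = sqrt(28992 + 339) = sqrt(29331) = 3*sqrt(3259)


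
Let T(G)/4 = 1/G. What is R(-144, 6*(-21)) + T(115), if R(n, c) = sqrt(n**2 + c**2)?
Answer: 4/115 + 18*sqrt(113) ≈ 191.38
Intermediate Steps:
R(n, c) = sqrt(c**2 + n**2)
T(G) = 4/G
R(-144, 6*(-21)) + T(115) = sqrt((6*(-21))**2 + (-144)**2) + 4/115 = sqrt((-126)**2 + 20736) + 4*(1/115) = sqrt(15876 + 20736) + 4/115 = sqrt(36612) + 4/115 = 18*sqrt(113) + 4/115 = 4/115 + 18*sqrt(113)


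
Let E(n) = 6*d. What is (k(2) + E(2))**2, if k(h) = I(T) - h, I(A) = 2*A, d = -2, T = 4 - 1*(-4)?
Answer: 4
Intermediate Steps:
T = 8 (T = 4 + 4 = 8)
k(h) = 16 - h (k(h) = 2*8 - h = 16 - h)
E(n) = -12 (E(n) = 6*(-2) = -12)
(k(2) + E(2))**2 = ((16 - 1*2) - 12)**2 = ((16 - 2) - 12)**2 = (14 - 12)**2 = 2**2 = 4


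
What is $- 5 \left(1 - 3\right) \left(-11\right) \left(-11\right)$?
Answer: $1210$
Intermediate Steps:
$- 5 \left(1 - 3\right) \left(-11\right) \left(-11\right) = \left(-5\right) \left(-2\right) \left(-11\right) \left(-11\right) = 10 \left(-11\right) \left(-11\right) = \left(-110\right) \left(-11\right) = 1210$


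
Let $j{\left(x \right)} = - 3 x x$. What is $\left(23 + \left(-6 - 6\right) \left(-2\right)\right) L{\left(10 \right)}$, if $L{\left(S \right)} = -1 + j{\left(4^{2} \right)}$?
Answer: $-36143$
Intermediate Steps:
$j{\left(x \right)} = - 3 x^{2}$
$L{\left(S \right)} = -769$ ($L{\left(S \right)} = -1 - 3 \left(4^{2}\right)^{2} = -1 - 3 \cdot 16^{2} = -1 - 768 = -769$)
$\left(23 + \left(-6 - 6\right) \left(-2\right)\right) L{\left(10 \right)} = \left(23 + \left(-6 - 6\right) \left(-2\right)\right) \left(-769\right) = \left(23 - -24\right) \left(-769\right) = \left(23 + 24\right) \left(-769\right) = 47 \left(-769\right) = -36143$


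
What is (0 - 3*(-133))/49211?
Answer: 399/49211 ≈ 0.0081079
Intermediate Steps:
(0 - 3*(-133))/49211 = (0 + 399)*(1/49211) = 399*(1/49211) = 399/49211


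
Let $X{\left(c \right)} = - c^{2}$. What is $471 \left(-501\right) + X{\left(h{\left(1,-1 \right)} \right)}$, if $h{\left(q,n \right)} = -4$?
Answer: $-235987$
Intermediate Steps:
$471 \left(-501\right) + X{\left(h{\left(1,-1 \right)} \right)} = 471 \left(-501\right) - \left(-4\right)^{2} = -235971 - 16 = -235987$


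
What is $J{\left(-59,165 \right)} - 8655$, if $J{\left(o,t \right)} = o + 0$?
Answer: $-8714$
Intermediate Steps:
$J{\left(o,t \right)} = o$
$J{\left(-59,165 \right)} - 8655 = -59 - 8655 = -8714$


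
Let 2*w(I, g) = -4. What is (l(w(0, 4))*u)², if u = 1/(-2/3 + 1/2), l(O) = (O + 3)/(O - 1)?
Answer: 4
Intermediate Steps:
w(I, g) = -2 (w(I, g) = (½)*(-4) = -2)
l(O) = (3 + O)/(-1 + O)
u = -6 (u = 1/(-2*⅓ + 1*(½)) = 1/(-⅔ + ½) = 1/(-⅙) = -6)
(l(w(0, 4))*u)² = (((3 - 2)/(-1 - 2))*(-6))² = ((1/(-3))*(-6))² = (-⅓*1*(-6))² = (-⅓*(-6))² = 2² = 4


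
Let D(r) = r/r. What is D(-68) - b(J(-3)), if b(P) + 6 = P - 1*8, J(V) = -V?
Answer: 12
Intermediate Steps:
D(r) = 1
b(P) = -14 + P (b(P) = -6 + (P - 1*8) = -6 + (P - 8) = -6 + (-8 + P) = -14 + P)
D(-68) - b(J(-3)) = 1 - (-14 - 1*(-3)) = 1 - (-14 + 3) = 1 - 1*(-11) = 1 + 11 = 12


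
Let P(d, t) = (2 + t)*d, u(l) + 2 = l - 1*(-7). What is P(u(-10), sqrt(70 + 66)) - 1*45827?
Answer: -45837 - 10*sqrt(34) ≈ -45895.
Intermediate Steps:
u(l) = 5 + l (u(l) = -2 + (l - 1*(-7)) = -2 + (l + 7) = -2 + (7 + l) = 5 + l)
P(d, t) = d*(2 + t)
P(u(-10), sqrt(70 + 66)) - 1*45827 = (5 - 10)*(2 + sqrt(70 + 66)) - 1*45827 = -5*(2 + sqrt(136)) - 45827 = -5*(2 + 2*sqrt(34)) - 45827 = (-10 - 10*sqrt(34)) - 45827 = -45837 - 10*sqrt(34)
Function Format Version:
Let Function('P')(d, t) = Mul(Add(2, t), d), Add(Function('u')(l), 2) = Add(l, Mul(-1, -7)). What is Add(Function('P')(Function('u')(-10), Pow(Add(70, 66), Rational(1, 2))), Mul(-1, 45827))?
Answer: Add(-45837, Mul(-10, Pow(34, Rational(1, 2)))) ≈ -45895.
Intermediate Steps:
Function('u')(l) = Add(5, l) (Function('u')(l) = Add(-2, Add(l, Mul(-1, -7))) = Add(-2, Add(l, 7)) = Add(-2, Add(7, l)) = Add(5, l))
Function('P')(d, t) = Mul(d, Add(2, t))
Add(Function('P')(Function('u')(-10), Pow(Add(70, 66), Rational(1, 2))), Mul(-1, 45827)) = Add(Mul(Add(5, -10), Add(2, Pow(Add(70, 66), Rational(1, 2)))), Mul(-1, 45827)) = Add(Mul(-5, Add(2, Pow(136, Rational(1, 2)))), -45827) = Add(Mul(-5, Add(2, Mul(2, Pow(34, Rational(1, 2))))), -45827) = Add(Add(-10, Mul(-10, Pow(34, Rational(1, 2)))), -45827) = Add(-45837, Mul(-10, Pow(34, Rational(1, 2))))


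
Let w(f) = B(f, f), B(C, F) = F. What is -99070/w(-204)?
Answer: 49535/102 ≈ 485.64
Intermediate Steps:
w(f) = f
-99070/w(-204) = -99070/(-204) = -99070*(-1/204) = 49535/102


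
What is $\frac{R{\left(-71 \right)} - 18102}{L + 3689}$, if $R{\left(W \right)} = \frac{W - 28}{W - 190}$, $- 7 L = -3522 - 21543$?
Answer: $- \frac{3674629}{1475752} \approx -2.49$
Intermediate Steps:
$L = \frac{25065}{7}$ ($L = - \frac{-3522 - 21543}{7} = \left(- \frac{1}{7}\right) \left(-25065\right) = \frac{25065}{7} \approx 3580.7$)
$R{\left(W \right)} = \frac{-28 + W}{-190 + W}$
$\frac{R{\left(-71 \right)} - 18102}{L + 3689} = \frac{\frac{-28 - 71}{-190 - 71} - 18102}{\frac{25065}{7} + 3689} = \frac{\frac{1}{-261} \left(-99\right) - 18102}{\frac{50888}{7}} = \left(\left(- \frac{1}{261}\right) \left(-99\right) - 18102\right) \frac{7}{50888} = \left(\frac{11}{29} - 18102\right) \frac{7}{50888} = \left(- \frac{524947}{29}\right) \frac{7}{50888} = - \frac{3674629}{1475752}$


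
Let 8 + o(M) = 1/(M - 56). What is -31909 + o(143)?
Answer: -2776778/87 ≈ -31917.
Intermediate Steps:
o(M) = -8 + 1/(-56 + M) (o(M) = -8 + 1/(M - 56) = -8 + 1/(-56 + M))
-31909 + o(143) = -31909 + (449 - 8*143)/(-56 + 143) = -31909 + (449 - 1144)/87 = -31909 + (1/87)*(-695) = -31909 - 695/87 = -2776778/87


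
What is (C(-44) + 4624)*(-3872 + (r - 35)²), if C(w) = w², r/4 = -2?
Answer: -13270880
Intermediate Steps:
r = -8 (r = 4*(-2) = -8)
(C(-44) + 4624)*(-3872 + (r - 35)²) = ((-44)² + 4624)*(-3872 + (-8 - 35)²) = (1936 + 4624)*(-3872 + (-43)²) = 6560*(-3872 + 1849) = 6560*(-2023) = -13270880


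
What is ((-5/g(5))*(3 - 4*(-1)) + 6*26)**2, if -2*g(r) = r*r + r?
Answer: 225625/9 ≈ 25069.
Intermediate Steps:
g(r) = -r/2 - r**2/2 (g(r) = -(r*r + r)/2 = -(r**2 + r)/2 = -(r + r**2)/2 = -r/2 - r**2/2)
((-5/g(5))*(3 - 4*(-1)) + 6*26)**2 = ((-5*(-2/(5*(1 + 5))))*(3 - 4*(-1)) + 6*26)**2 = ((-5/((-1/2*5*6)))*(3 + 4) + 156)**2 = (-5/(-15)*7 + 156)**2 = (-5*(-1/15)*7 + 156)**2 = ((1/3)*7 + 156)**2 = (7/3 + 156)**2 = (475/3)**2 = 225625/9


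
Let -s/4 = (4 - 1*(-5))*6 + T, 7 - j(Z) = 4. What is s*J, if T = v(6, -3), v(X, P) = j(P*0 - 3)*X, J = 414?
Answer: -119232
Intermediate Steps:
j(Z) = 3 (j(Z) = 7 - 1*4 = 7 - 4 = 3)
v(X, P) = 3*X
T = 18 (T = 3*6 = 18)
s = -288 (s = -4*((4 - 1*(-5))*6 + 18) = -4*((4 + 5)*6 + 18) = -4*(9*6 + 18) = -4*(54 + 18) = -4*72 = -288)
s*J = -288*414 = -119232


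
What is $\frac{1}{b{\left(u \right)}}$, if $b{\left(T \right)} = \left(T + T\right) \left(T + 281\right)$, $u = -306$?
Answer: $\frac{1}{15300} \approx 6.536 \cdot 10^{-5}$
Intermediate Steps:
$b{\left(T \right)} = 2 T \left(281 + T\right)$
$\frac{1}{b{\left(u \right)}} = \frac{1}{2 \left(-306\right) \left(281 - 306\right)} = \frac{1}{2 \left(-306\right) \left(-25\right)} = \frac{1}{15300}$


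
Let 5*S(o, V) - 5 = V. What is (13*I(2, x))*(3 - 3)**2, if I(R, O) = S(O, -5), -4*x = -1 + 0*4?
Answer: 0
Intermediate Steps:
S(o, V) = 1 + V/5
x = 1/4 (x = -(-1 + 0*4)/4 = -(-1 + 0)/4 = -1/4*(-1) = 1/4 ≈ 0.25000)
I(R, O) = 0 (I(R, O) = 1 + (1/5)*(-5) = 1 - 1 = 0)
(13*I(2, x))*(3 - 3)**2 = (13*0)*(3 - 3)**2 = 0*0**2 = 0*0 = 0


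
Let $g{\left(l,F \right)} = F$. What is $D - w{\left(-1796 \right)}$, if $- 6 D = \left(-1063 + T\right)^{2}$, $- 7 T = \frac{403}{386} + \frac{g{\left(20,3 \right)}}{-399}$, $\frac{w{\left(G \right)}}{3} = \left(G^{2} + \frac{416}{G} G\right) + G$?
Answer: $- \frac{7640997968888112529}{774863531736} \approx -9.8611 \cdot 10^{6}$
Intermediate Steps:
$w{\left(G \right)} = 1248 + 3 G + 3 G^{2}$ ($w{\left(G \right)} = 3 \left(\left(G^{2} + \frac{416}{G} G\right) + G\right) = 3 \left(\left(G^{2} + 416\right) + G\right) = 3 \left(\left(416 + G^{2}\right) + G\right) = 3 \left(416 + G + G^{2}\right) = 1248 + 3 G + 3 G^{2}$)
$T = - \frac{53213}{359366}$ ($T = - \frac{\frac{403}{386} + \frac{3}{-399}}{7} = - \frac{403 \cdot \frac{1}{386} + 3 \left(- \frac{1}{399}\right)}{7} = - \frac{\frac{403}{386} - \frac{1}{133}}{7} = \left(- \frac{1}{7}\right) \frac{53213}{51338} = - \frac{53213}{359366} \approx -0.14807$)
$D = - \frac{145969286557051441}{774863531736}$ ($D = - \frac{\left(-1063 - \frac{53213}{359366}\right)^{2}}{6} = - \frac{\left(- \frac{382059271}{359366}\right)^{2}}{6} = \left(- \frac{1}{6}\right) \frac{145969286557051441}{129143921956} = - \frac{145969286557051441}{774863531736} \approx -1.8838 \cdot 10^{5}$)
$D - w{\left(-1796 \right)} = - \frac{145969286557051441}{774863531736} - \left(1248 + 3 \left(-1796\right) + 3 \left(-1796\right)^{2}\right) = - \frac{145969286557051441}{774863531736} - \left(1248 - 5388 + 3 \cdot 3225616\right) = - \frac{145969286557051441}{774863531736} - \left(1248 - 5388 + 9676848\right) = - \frac{145969286557051441}{774863531736} - 9672708 = - \frac{7640997968888112529}{774863531736}$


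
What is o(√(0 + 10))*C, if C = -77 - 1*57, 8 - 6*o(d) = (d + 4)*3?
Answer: 268/3 + 67*√10 ≈ 301.21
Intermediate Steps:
o(d) = -⅔ - d/2 (o(d) = 4/3 - (d + 4)*3/6 = 4/3 - (4 + d)*3/6 = 4/3 - (12 + 3*d)/6 = 4/3 + (-2 - d/2) = -⅔ - d/2)
C = -134 (C = -77 - 57 = -134)
o(√(0 + 10))*C = (-⅔ - √(0 + 10)/2)*(-134) = (-⅔ - √10/2)*(-134) = 268/3 + 67*√10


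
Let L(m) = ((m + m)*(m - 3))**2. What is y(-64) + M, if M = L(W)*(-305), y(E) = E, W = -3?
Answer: -395344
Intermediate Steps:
L(m) = 4*m**2*(-3 + m)**2 (L(m) = ((2*m)*(-3 + m))**2 = (2*m*(-3 + m))**2 = 4*m**2*(-3 + m)**2)
M = -395280 (M = (4*(-3)**2*(-3 - 3)**2)*(-305) = (4*9*(-6)**2)*(-305) = (4*9*36)*(-305) = 1296*(-305) = -395280)
y(-64) + M = -64 - 395280 = -395344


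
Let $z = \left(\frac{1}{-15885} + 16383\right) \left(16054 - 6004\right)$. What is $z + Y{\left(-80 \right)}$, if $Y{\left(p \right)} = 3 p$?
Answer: $\frac{174363195020}{1059} \approx 1.6465 \cdot 10^{8}$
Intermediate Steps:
$z = \frac{174363449180}{1059}$ ($z = \left(- \frac{1}{15885} + 16383\right) 10050 = \frac{260243954}{15885} \cdot 10050 = \frac{174363449180}{1059} \approx 1.6465 \cdot 10^{8}$)
$z + Y{\left(-80 \right)} = \frac{174363449180}{1059} + 3 \left(-80\right) = \frac{174363449180}{1059} - 240 = \frac{174363195020}{1059}$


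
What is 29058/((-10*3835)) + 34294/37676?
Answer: 55096423/361218650 ≈ 0.15253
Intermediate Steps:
29058/((-10*3835)) + 34294/37676 = 29058/(-38350) + 34294*(1/37676) = 29058*(-1/38350) + 17147/18838 = -14529/19175 + 17147/18838 = 55096423/361218650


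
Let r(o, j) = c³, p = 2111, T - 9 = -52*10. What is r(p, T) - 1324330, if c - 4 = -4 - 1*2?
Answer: -1324338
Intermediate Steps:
T = -511 (T = 9 - 52*10 = 9 - 520 = -511)
c = -2 (c = 4 + (-4 - 1*2) = 4 + (-4 - 2) = 4 - 6 = -2)
r(o, j) = -8 (r(o, j) = (-2)³ = -8)
r(p, T) - 1324330 = -8 - 1324330 = -1324338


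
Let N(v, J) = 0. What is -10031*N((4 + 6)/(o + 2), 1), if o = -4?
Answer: 0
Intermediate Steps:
-10031*N((4 + 6)/(o + 2), 1) = -10031*0 = 0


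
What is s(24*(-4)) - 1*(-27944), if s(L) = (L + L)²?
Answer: 64808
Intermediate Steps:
s(L) = 4*L² (s(L) = (2*L)² = 4*L²)
s(24*(-4)) - 1*(-27944) = 4*(24*(-4))² - 1*(-27944) = 4*(-96)² + 27944 = 4*9216 + 27944 = 36864 + 27944 = 64808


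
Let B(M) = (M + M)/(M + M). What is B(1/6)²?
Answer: 1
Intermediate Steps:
B(M) = 1 (B(M) = (2*M)/((2*M)) = (2*M)*(1/(2*M)) = 1)
B(1/6)² = 1² = 1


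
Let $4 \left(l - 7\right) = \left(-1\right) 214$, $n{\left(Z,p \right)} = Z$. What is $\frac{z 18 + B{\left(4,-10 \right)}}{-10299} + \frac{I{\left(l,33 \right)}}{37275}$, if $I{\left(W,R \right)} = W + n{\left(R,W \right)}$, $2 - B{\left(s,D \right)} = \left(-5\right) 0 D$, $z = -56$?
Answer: $\frac{24906409}{255930150} \approx 0.097317$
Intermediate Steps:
$B{\left(s,D \right)} = 2$ ($B{\left(s,D \right)} = 2 - \left(-5\right) 0 D = 2 - 0 D = 2 - 0 = 2 + 0 = 2$)
$l = - \frac{93}{2}$ ($l = 7 + \frac{\left(-1\right) 214}{4} = 7 + \frac{1}{4} \left(-214\right) = 7 - \frac{107}{2} = - \frac{93}{2} \approx -46.5$)
$I{\left(W,R \right)} = R + W$ ($I{\left(W,R \right)} = W + R = R + W$)
$\frac{z 18 + B{\left(4,-10 \right)}}{-10299} + \frac{I{\left(l,33 \right)}}{37275} = \frac{\left(-56\right) 18 + 2}{-10299} + \frac{33 - \frac{93}{2}}{37275} = \left(-1008 + 2\right) \left(- \frac{1}{10299}\right) - \frac{9}{24850} = \left(-1006\right) \left(- \frac{1}{10299}\right) - \frac{9}{24850} = \frac{1006}{10299} - \frac{9}{24850} = \frac{24906409}{255930150}$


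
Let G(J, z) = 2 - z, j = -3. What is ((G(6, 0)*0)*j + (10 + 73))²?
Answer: 6889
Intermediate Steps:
((G(6, 0)*0)*j + (10 + 73))² = (((2 - 1*0)*0)*(-3) + (10 + 73))² = (((2 + 0)*0)*(-3) + 83)² = ((2*0)*(-3) + 83)² = (0*(-3) + 83)² = (0 + 83)² = 83² = 6889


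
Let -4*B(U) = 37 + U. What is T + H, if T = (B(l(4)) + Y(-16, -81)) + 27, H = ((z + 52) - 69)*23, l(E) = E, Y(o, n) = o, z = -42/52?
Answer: -21259/52 ≈ -408.83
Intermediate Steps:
z = -21/26 (z = -42*1/52 = -21/26 ≈ -0.80769)
B(U) = -37/4 - U/4 (B(U) = -(37 + U)/4 = -37/4 - U/4)
H = -10649/26 (H = ((-21/26 + 52) - 69)*23 = (1331/26 - 69)*23 = -463/26*23 = -10649/26 ≈ -409.58)
T = 3/4 (T = ((-37/4 - 1/4*4) - 16) + 27 = ((-37/4 - 1) - 16) + 27 = (-41/4 - 16) + 27 = -105/4 + 27 = 3/4 ≈ 0.75000)
T + H = 3/4 - 10649/26 = -21259/52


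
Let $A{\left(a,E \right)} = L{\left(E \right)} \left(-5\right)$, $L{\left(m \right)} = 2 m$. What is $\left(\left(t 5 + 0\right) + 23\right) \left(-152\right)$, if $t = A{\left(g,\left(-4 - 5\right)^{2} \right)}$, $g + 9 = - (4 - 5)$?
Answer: $612104$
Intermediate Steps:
$g = -8$ ($g = -9 - \left(4 - 5\right) = -9 - -1 = -9 + 1 = -8$)
$A{\left(a,E \right)} = - 10 E$ ($A{\left(a,E \right)} = 2 E \left(-5\right) = - 10 E$)
$t = -810$ ($t = - 10 \left(-4 - 5\right)^{2} = - 10 \left(-9\right)^{2} = \left(-10\right) 81 = -810$)
$\left(\left(t 5 + 0\right) + 23\right) \left(-152\right) = \left(\left(\left(-810\right) 5 + 0\right) + 23\right) \left(-152\right) = \left(\left(-4050 + 0\right) + 23\right) \left(-152\right) = \left(-4050 + 23\right) \left(-152\right) = \left(-4027\right) \left(-152\right) = 612104$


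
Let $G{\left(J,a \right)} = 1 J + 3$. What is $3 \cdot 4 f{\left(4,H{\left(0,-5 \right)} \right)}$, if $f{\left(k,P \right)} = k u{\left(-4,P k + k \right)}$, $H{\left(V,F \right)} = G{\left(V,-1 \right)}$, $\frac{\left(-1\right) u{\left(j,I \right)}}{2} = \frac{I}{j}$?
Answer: $384$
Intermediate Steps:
$u{\left(j,I \right)} = - \frac{2 I}{j}$ ($u{\left(j,I \right)} = - 2 \frac{I}{j} = - \frac{2 I}{j}$)
$G{\left(J,a \right)} = 3 + J$ ($G{\left(J,a \right)} = J + 3 = 3 + J$)
$H{\left(V,F \right)} = 3 + V$
$f{\left(k,P \right)} = k \left(\frac{k}{2} + \frac{P k}{2}\right)$ ($f{\left(k,P \right)} = k \left(- \frac{2 \left(P k + k\right)}{-4}\right) = k \left(\left(-2\right) \left(k + P k\right) \left(- \frac{1}{4}\right)\right) = k \left(\frac{k}{2} + \frac{P k}{2}\right)$)
$3 \cdot 4 f{\left(4,H{\left(0,-5 \right)} \right)} = 3 \cdot 4 \frac{4^{2} \left(1 + \left(3 + 0\right)\right)}{2} = 12 \cdot \frac{1}{2} \cdot 16 \left(1 + 3\right) = 12 \cdot \frac{1}{2} \cdot 16 \cdot 4 = 12 \cdot 32 = 384$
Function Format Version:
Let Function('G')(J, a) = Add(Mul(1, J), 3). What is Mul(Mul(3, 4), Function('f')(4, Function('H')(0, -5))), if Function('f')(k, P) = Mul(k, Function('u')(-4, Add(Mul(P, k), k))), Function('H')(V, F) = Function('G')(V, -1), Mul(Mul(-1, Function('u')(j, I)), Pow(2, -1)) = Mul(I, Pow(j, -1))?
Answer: 384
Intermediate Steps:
Function('u')(j, I) = Mul(-2, I, Pow(j, -1)) (Function('u')(j, I) = Mul(-2, Mul(I, Pow(j, -1))) = Mul(-2, I, Pow(j, -1)))
Function('G')(J, a) = Add(3, J) (Function('G')(J, a) = Add(J, 3) = Add(3, J))
Function('H')(V, F) = Add(3, V)
Function('f')(k, P) = Mul(k, Add(Mul(Rational(1, 2), k), Mul(Rational(1, 2), P, k))) (Function('f')(k, P) = Mul(k, Mul(-2, Add(Mul(P, k), k), Pow(-4, -1))) = Mul(k, Mul(-2, Add(k, Mul(P, k)), Rational(-1, 4))) = Mul(k, Add(Mul(Rational(1, 2), k), Mul(Rational(1, 2), P, k))))
Mul(Mul(3, 4), Function('f')(4, Function('H')(0, -5))) = Mul(Mul(3, 4), Mul(Rational(1, 2), Pow(4, 2), Add(1, Add(3, 0)))) = Mul(12, Mul(Rational(1, 2), 16, Add(1, 3))) = Mul(12, Mul(Rational(1, 2), 16, 4)) = Mul(12, 32) = 384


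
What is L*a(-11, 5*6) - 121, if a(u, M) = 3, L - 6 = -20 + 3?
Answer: -154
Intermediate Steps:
L = -11 (L = 6 + (-20 + 3) = 6 - 17 = -11)
L*a(-11, 5*6) - 121 = -11*3 - 121 = -33 - 121 = -154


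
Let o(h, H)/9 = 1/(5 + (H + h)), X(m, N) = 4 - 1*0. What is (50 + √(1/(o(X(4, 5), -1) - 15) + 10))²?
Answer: (5550 + √122322)²/12321 ≈ 2825.0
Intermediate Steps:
X(m, N) = 4 (X(m, N) = 4 + 0 = 4)
o(h, H) = 9/(5 + H + h) (o(h, H) = 9/(5 + (H + h)) = 9/(5 + H + h))
(50 + √(1/(o(X(4, 5), -1) - 15) + 10))² = (50 + √(1/(9/(5 - 1 + 4) - 15) + 10))² = (50 + √(1/(9/8 - 15) + 10))² = (50 + √(1/(-111/8) + 10))² = (50 + √(-8/111 + 10))² = (50 + √(1102/111))² = (50 + √122322/111)²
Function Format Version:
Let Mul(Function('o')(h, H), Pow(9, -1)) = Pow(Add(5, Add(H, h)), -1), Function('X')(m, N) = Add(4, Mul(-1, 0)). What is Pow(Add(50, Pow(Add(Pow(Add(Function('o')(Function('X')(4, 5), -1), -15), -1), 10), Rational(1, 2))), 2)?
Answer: Mul(Rational(1, 12321), Pow(Add(5550, Pow(122322, Rational(1, 2))), 2)) ≈ 2825.0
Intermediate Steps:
Function('X')(m, N) = 4 (Function('X')(m, N) = Add(4, 0) = 4)
Function('o')(h, H) = Mul(9, Pow(Add(5, H, h), -1)) (Function('o')(h, H) = Mul(9, Pow(Add(5, Add(H, h)), -1)) = Mul(9, Pow(Add(5, H, h), -1)))
Pow(Add(50, Pow(Add(Pow(Add(Function('o')(Function('X')(4, 5), -1), -15), -1), 10), Rational(1, 2))), 2) = Pow(Add(50, Pow(Add(Pow(Add(Mul(9, Pow(Add(5, -1, 4), -1)), -15), -1), 10), Rational(1, 2))), 2) = Pow(Add(50, Pow(Add(Pow(Add(Mul(9, Pow(8, -1)), -15), -1), 10), Rational(1, 2))), 2) = Pow(Add(50, Pow(Add(Pow(Add(Mul(9, Rational(1, 8)), -15), -1), 10), Rational(1, 2))), 2) = Pow(Add(50, Pow(Add(Pow(Add(Rational(9, 8), -15), -1), 10), Rational(1, 2))), 2) = Pow(Add(50, Pow(Add(Pow(Rational(-111, 8), -1), 10), Rational(1, 2))), 2) = Pow(Add(50, Pow(Add(Rational(-8, 111), 10), Rational(1, 2))), 2) = Pow(Add(50, Pow(Rational(1102, 111), Rational(1, 2))), 2) = Pow(Add(50, Mul(Rational(1, 111), Pow(122322, Rational(1, 2)))), 2)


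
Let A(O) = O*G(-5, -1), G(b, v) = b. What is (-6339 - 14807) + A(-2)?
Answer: -21136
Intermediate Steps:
A(O) = -5*O (A(O) = O*(-5) = -5*O)
(-6339 - 14807) + A(-2) = (-6339 - 14807) - 5*(-2) = -21146 + 10 = -21136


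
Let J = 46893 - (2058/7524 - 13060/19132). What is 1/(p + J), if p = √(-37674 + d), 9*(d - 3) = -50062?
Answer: 1686971095119410694/79109381010784346436725 - 11991529495308*I*√389101/79109381010784346436725 ≈ 2.1325e-5 - 9.4554e-8*I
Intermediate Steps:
d = -50035/9 (d = 3 + (⅑)*(-50062) = 3 - 50062/9 = -50035/9 ≈ -5559.4)
p = I*√389101/3 (p = √(-37674 - 50035/9) = √(-389101/9) = I*√389101/3 ≈ 207.93*I)
J = 281261134367/5997882 (J = 46893 - (2058*(1/7524) - 13060*1/19132) = 46893 - (343/1254 - 3265/4783) = 46893 - 1*(-2453741/5997882) = 46893 + 2453741/5997882 = 281261134367/5997882 ≈ 46893.)
1/(p + J) = 1/(I*√389101/3 + 281261134367/5997882) = 1/(281261134367/5997882 + I*√389101/3)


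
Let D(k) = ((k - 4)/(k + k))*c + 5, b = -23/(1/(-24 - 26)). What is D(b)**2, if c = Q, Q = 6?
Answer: 21104836/330625 ≈ 63.833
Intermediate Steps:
c = 6
b = 1150 (b = -23/(1/(-50)) = -23/(-1/50) = -23*(-50) = 1150)
D(k) = 5 + 3*(-4 + k)/k (D(k) = ((k - 4)/(k + k))*6 + 5 = ((-4 + k)/((2*k)))*6 + 5 = ((-4 + k)*(1/(2*k)))*6 + 5 = ((-4 + k)/(2*k))*6 + 5 = 3*(-4 + k)/k + 5 = 5 + 3*(-4 + k)/k)
D(b)**2 = (8 - 12/1150)**2 = (8 - 12*1/1150)**2 = (8 - 6/575)**2 = (4594/575)**2 = 21104836/330625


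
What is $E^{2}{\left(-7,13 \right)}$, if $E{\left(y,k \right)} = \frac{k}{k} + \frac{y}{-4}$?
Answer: $\frac{121}{16} \approx 7.5625$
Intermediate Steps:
$E{\left(y,k \right)} = 1 - \frac{y}{4}$ ($E{\left(y,k \right)} = 1 + y \left(- \frac{1}{4}\right) = 1 - \frac{y}{4}$)
$E^{2}{\left(-7,13 \right)} = \left(1 - - \frac{7}{4}\right)^{2} = \left(1 + \frac{7}{4}\right)^{2} = \left(\frac{11}{4}\right)^{2} = \frac{121}{16}$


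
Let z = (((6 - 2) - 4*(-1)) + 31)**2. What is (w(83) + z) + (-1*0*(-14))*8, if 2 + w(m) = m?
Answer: 1602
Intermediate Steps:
w(m) = -2 + m
z = 1521 (z = ((4 + 4) + 31)**2 = (8 + 31)**2 = 39**2 = 1521)
(w(83) + z) + (-1*0*(-14))*8 = ((-2 + 83) + 1521) + (-1*0*(-14))*8 = (81 + 1521) + (0*(-14))*8 = 1602 + 0*8 = 1602 + 0 = 1602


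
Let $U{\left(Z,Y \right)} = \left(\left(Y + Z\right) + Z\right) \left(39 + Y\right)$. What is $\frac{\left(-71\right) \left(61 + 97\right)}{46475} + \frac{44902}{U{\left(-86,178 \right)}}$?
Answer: $\frac{1036107307}{30255225} \approx 34.246$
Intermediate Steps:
$U{\left(Z,Y \right)} = \left(39 + Y\right) \left(Y + 2 Z\right)$ ($U{\left(Z,Y \right)} = \left(Y + 2 Z\right) \left(39 + Y\right) = \left(39 + Y\right) \left(Y + 2 Z\right)$)
$\frac{\left(-71\right) \left(61 + 97\right)}{46475} + \frac{44902}{U{\left(-86,178 \right)}} = \frac{\left(-71\right) \left(61 + 97\right)}{46475} + \frac{44902}{178^{2} + 39 \cdot 178 + 78 \left(-86\right) + 2 \cdot 178 \left(-86\right)} = \left(-71\right) 158 \cdot \frac{1}{46475} + \frac{44902}{31684 + 6942 - 6708 - 30616} = \left(-11218\right) \frac{1}{46475} + \frac{44902}{1302} = - \frac{11218}{46475} + 44902 \cdot \frac{1}{1302} = - \frac{11218}{46475} + \frac{22451}{651} = \frac{1036107307}{30255225}$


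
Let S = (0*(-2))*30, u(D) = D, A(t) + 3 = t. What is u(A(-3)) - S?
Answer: -6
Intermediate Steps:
A(t) = -3 + t
S = 0 (S = 0*30 = 0)
u(A(-3)) - S = (-3 - 3) - 1*0 = -6 + 0 = -6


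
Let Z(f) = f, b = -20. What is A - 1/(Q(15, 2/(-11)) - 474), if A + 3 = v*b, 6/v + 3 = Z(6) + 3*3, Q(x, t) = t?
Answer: -67797/5216 ≈ -12.998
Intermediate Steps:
v = ½ (v = 6/(-3 + (6 + 3*3)) = 6/(-3 + (6 + 9)) = 6/(-3 + 15) = 6/12 = 6*(1/12) = ½ ≈ 0.50000)
A = -13 (A = -3 + (½)*(-20) = -3 - 10 = -13)
A - 1/(Q(15, 2/(-11)) - 474) = -13 - 1/(2/(-11) - 474) = -13 - 1/(2*(-1/11) - 474) = -13 - 1/(-2/11 - 474) = -13 - 1/(-5216/11) = -13 - 1*(-11/5216) = -13 + 11/5216 = -67797/5216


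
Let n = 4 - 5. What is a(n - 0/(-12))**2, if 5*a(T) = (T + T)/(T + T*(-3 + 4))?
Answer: 1/25 ≈ 0.040000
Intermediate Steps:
n = -1
a(T) = 1/5 (a(T) = ((T + T)/(T + T*(-3 + 4)))/5 = ((2*T)/(T + T*1))/5 = ((2*T)/(T + T))/5 = ((2*T)/((2*T)))/5 = ((2*T)*(1/(2*T)))/5 = (1/5)*1 = 1/5)
a(n - 0/(-12))**2 = (1/5)**2 = 1/25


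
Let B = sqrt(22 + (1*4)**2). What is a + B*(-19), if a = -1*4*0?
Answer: -19*sqrt(38) ≈ -117.12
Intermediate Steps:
B = sqrt(38) (B = sqrt(22 + 4**2) = sqrt(22 + 16) = sqrt(38) ≈ 6.1644)
a = 0 (a = -4*0 = 0)
a + B*(-19) = 0 + sqrt(38)*(-19) = 0 - 19*sqrt(38) = -19*sqrt(38)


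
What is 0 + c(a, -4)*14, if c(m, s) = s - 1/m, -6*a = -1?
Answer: -140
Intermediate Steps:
a = ⅙ (a = -⅙*(-1) = ⅙ ≈ 0.16667)
0 + c(a, -4)*14 = 0 + (-4 - 1/⅙)*14 = 0 + (-4 - 1*6)*14 = 0 + (-4 - 6)*14 = 0 - 10*14 = 0 - 140 = -140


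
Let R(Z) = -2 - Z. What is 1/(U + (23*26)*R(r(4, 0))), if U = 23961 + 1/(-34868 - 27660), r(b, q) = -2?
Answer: 62528/1498233407 ≈ 4.1734e-5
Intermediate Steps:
U = 1498233407/62528 (U = 23961 + 1/(-62528) = 23961 - 1/62528 = 1498233407/62528 ≈ 23961.)
1/(U + (23*26)*R(r(4, 0))) = 1/(1498233407/62528 + (23*26)*(-2 - 1*(-2))) = 1/(1498233407/62528 + 598*(-2 + 2)) = 1/(1498233407/62528 + 598*0) = 1/(1498233407/62528 + 0) = 1/(1498233407/62528) = 62528/1498233407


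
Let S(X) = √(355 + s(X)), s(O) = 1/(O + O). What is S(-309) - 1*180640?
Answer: -180640 + √135582402/618 ≈ -1.8062e+5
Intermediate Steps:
s(O) = 1/(2*O)
S(X) = √(355 + 1/(2*X))
S(-309) - 1*180640 = √(1420 + 2/(-309))/2 - 1*180640 = √(1420 + 2*(-1/309))/2 - 180640 = √(1420 - 2/309)/2 - 180640 = √(438778/309)/2 - 180640 = (√135582402/309)/2 - 180640 = √135582402/618 - 180640 = -180640 + √135582402/618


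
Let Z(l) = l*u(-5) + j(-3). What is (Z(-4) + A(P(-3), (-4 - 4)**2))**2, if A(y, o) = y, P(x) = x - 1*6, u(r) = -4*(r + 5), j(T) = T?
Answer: 144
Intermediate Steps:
u(r) = -20 - 4*r (u(r) = -4*(5 + r) = -20 - 4*r)
P(x) = -6 + x (P(x) = x - 6 = -6 + x)
Z(l) = -3 (Z(l) = l*(-20 - 4*(-5)) - 3 = l*(-20 + 20) - 3 = l*0 - 3 = 0 - 3 = -3)
(Z(-4) + A(P(-3), (-4 - 4)**2))**2 = (-3 + (-6 - 3))**2 = (-3 - 9)**2 = (-12)**2 = 144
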